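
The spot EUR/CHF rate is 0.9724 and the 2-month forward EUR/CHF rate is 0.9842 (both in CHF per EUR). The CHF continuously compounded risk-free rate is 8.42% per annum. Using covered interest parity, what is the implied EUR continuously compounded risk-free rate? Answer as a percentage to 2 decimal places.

F = S·e^((r_CHF − r_EUR)T) ⇒ r_EUR = r_CHF − ln(F/S)/T
ln(0.9842/0.9724) = 0.012062; /(2/12) = 0.072372
r_EUR = 0.0842 − 0.072372 = 0.011828
r_EUR = 1.18%

1.18%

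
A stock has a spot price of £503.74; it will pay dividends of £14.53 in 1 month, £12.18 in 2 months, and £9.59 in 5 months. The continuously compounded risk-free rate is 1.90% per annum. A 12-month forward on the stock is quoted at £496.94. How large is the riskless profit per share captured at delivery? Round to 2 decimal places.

PV(dividends) I = 14.53·e^(−0.0190·1/12) + 12.18·e^(−0.0190·2/12) + 9.59·e^(−0.0190·5/12) = 36.1629
Fair forward F* = (S − I)·e^(rT) = (503.74 − 36.1629)·e^0.019000 = 467.5771 × 1.019182 = 476.5462
Market £496.94 > fair 476.5462: forward overpriced → cash-and-carry (borrow at r, buy the stock and collect the dividends, short the forward).
Profit at T = |F_mkt − F*| = |496.94 − 476.5462| = £20.39 per share

£20.39 per share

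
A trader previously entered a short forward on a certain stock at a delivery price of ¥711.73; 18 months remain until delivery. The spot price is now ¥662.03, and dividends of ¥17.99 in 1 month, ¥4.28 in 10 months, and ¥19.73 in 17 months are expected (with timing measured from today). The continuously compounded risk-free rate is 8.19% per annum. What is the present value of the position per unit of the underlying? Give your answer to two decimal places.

¥6.86

PV(remaining dividends) I = 17.99·e^(−0.0819·1/12) + 4.28·e^(−0.0819·10/12) + 19.73·e^(−0.0819·17/12) = 39.4339
Current forward F = (S − I)·e^(rT) = (662.03 − 39.4339)·e^(0.0819·18/12) = 622.5961 × 1.130715 = 703.9787
Value (long) = (F − K)·e^(−rT) = (703.9787 − 711.73) × 0.884396 = -6.8552
Short position value = −(long value) = ¥6.86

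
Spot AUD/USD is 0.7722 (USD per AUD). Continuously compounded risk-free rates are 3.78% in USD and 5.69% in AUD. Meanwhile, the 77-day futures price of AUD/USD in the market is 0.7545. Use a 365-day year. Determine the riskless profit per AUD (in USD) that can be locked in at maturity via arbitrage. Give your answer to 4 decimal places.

0.0146 per AUD (in USD)

Fair futures: F* = S·e^(carry·T), with carry = (r_USD − r_AUD) = 0.0378 − 0.0569 = -0.0191
F* = 0.7722 · e^(-0.0191 × 77/365) = 0.7722 · e^-0.004029 = 0.7722 × 0.995979 = 0.7691
Market 0.7545 < fair 0.7691: forward underpriced → reverse cash-and-carry (short spot, go long the forward).
At maturity, profit = |F_mkt − F*| = |0.7545 − 0.7691| = 0.0146 per AUD (in USD)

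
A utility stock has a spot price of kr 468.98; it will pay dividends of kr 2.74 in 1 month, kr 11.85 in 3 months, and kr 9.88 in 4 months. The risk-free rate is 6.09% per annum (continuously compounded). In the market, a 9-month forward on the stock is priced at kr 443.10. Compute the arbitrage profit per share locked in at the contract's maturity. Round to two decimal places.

PV(dividends) I = 2.74·e^(−0.0609·1/12) + 11.85·e^(−0.0609·3/12) + 9.88·e^(−0.0609·4/12) = 24.0785
Fair forward F* = (S − I)·e^(rT) = (468.98 − 24.0785)·e^0.045675 = 444.9015 × 1.046734 = 465.6935
Market kr 443.10 < fair 465.6935: forward underpriced → reverse cash-and-carry (short the stock, invest proceeds at r, pay the dividends, go long the forward).
Profit at T = |F_mkt − F*| = |443.10 − 465.6935| = kr 22.59 per share

kr 22.59 per share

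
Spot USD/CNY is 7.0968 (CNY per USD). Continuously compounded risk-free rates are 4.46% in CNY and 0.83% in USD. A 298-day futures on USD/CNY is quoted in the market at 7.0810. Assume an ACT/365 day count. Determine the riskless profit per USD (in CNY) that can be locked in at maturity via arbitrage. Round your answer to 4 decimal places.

Fair futures: F* = S·e^(carry·T), with carry = (r_CNY − r_USD) = 0.0446 − 0.0083 = 0.0363
F* = 7.0968 · e^(0.0363 × 298/365) = 7.0968 · e^0.029637 = 7.0968 × 1.030081 = 7.3103
Market 7.0810 < fair 7.3103: forward underpriced → reverse cash-and-carry (short spot, go long the forward).
At maturity, profit = |F_mkt − F*| = |7.0810 − 7.3103| = 0.2293 per USD (in CNY)

0.2293 per USD (in CNY)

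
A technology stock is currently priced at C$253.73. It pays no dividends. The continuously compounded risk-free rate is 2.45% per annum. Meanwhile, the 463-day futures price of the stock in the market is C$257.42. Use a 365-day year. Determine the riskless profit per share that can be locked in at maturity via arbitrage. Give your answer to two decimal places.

C$4.32 per share

Fair futures: F* = S·e^(carry·T), with carry = r = 0.0245
F* = 253.73 · e^(0.0245 × 463/365) = 253.73 · e^0.031078 = 253.73 × 1.031566 = C$261.7392
Market C$257.42 < fair C$261.7392: forward underpriced → reverse cash-and-carry (short spot, go long the forward).
At maturity, profit = |F_mkt − F*| = |257.42 − 261.7392| = C$4.32 per share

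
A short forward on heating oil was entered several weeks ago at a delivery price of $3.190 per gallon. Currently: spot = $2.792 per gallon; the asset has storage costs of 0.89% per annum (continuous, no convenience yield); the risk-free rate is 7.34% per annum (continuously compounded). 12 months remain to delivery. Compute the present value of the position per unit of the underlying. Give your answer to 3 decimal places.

$0.147 per gallon

Current fair forward for the remaining 12 months: F = S·e^((r + u)·T), (r + u) = 0.0734 + 0.0089 = 0.0823
F = 2.792 · e^(0.0823 × 12/12) = 2.792 × 1.085781 = 3.0315
Value of long forward = (F − K)·e^(−rT) = (3.0315 − 3.190) · e^(−0.0734·12/12)
= -0.1585 × 0.929229 = -0.147
Short position value = −(long value) = $0.147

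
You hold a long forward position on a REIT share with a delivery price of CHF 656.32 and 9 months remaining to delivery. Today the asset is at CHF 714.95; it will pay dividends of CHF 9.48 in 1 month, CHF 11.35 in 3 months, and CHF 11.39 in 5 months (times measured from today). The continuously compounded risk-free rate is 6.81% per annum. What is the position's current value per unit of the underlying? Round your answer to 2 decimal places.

PV(remaining dividends) I = 9.48·e^(−0.0681·1/12) + 11.35·e^(−0.0681·3/12) + 11.39·e^(−0.0681·5/12) = 31.6561
Current forward F = (S − I)·e^(rT) = (714.95 − 31.6561)·e^(0.0681·9/12) = 683.2939 × 1.052402 = 719.0999
Value (long) = (F − K)·e^(−rT) = (719.0999 − 656.32) × 0.950207 = 59.6539
Value = CHF 59.65

CHF 59.65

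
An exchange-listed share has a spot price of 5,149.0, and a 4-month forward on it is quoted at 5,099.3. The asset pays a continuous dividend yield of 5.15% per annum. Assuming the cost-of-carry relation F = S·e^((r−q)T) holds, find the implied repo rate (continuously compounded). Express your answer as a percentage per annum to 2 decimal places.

From F = S·e^((r−q)T): (r − q) = ln(F/S)/T
ln(5099.3/5149.0) = ln(0.990348) = -0.009699
(r − q) = -0.009699 / (4/12) = -0.029097
r = ln(F/S)/T + q = -0.029097 + 0.0515 = 0.022403
r = 2.24%

2.24%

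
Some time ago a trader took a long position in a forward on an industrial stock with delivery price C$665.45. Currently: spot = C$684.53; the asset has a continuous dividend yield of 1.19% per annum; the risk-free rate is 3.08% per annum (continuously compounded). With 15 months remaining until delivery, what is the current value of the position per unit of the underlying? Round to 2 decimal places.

Current fair forward for the remaining 15 months: F = S·e^((r − q)·T), (r − q) = 0.0308 − 0.0119 = 0.0189
F = 684.53 · e^(0.0189 × 15/12) = 684.53 × 1.023906 = 700.8944
Value of long forward = (F − K)·e^(−rT) = (700.8944 − 665.45) · e^(−0.0308·15/12)
= 35.4444 × 0.962232 = 34.11

C$34.11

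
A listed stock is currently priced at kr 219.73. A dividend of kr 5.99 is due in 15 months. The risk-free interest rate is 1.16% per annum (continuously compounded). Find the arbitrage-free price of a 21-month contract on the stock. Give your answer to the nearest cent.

kr 218.21

PV(dividends) I = 5.99·e^(−0.0116·15/12)
I = 5.9038
F = (S − I)·e^(rT) = (219.73 − 5.9038) · e^(0.0116·21/12)
= 213.8262 · e^0.020300 = 213.8262 × 1.020507 = kr 218.21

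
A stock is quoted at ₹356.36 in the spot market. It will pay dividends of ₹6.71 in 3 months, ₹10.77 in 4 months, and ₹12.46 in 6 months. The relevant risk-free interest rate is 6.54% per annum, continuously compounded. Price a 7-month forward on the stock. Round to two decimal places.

PV(dividends) I = 6.71·e^(−0.0654·3/12) + 10.77·e^(−0.0654·4/12) + 12.46·e^(−0.0654·6/12)
I = 6.6012 + 10.5378 + 12.0591 = 29.1981
F = (S − I)·e^(rT) = (356.36 − 29.1981) · e^(0.0654·7/12)
= 327.1619 · e^0.038150 = 327.1619 × 1.038887 = ₹339.88

₹339.88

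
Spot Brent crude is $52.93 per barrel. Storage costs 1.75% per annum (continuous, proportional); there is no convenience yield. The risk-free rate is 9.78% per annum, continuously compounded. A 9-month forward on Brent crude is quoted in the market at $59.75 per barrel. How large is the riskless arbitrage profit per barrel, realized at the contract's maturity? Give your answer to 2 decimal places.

$2.04 per barrel

Fair forward: F* = S·e^(carry·T), with carry = (r + u) = 0.0978 + 0.0175 = 0.1153
F* = 52.93 · e^(0.1153 × 9/12) = 52.93 · e^0.086475 = 52.93 × 1.090324 = $57.7108
Market $59.75 > fair $57.7108: forward overpriced → cash-and-carry (buy spot, short the forward).
At maturity, profit = |F_mkt − F*| = |59.75 − 57.7108| = $2.04 per barrel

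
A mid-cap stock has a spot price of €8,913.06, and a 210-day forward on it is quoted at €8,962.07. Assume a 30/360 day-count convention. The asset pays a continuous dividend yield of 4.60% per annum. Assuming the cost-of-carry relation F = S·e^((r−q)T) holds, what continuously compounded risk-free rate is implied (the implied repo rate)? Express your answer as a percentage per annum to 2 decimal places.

5.54%

From F = S·e^((r−q)T): (r − q) = ln(F/S)/T
ln(8962.07/8913.06) = ln(1.005499) = 0.005484
(r − q) = 0.005484 / (210/360) = 0.009401
r = ln(F/S)/T + q = 0.009401 + 0.0460 = 0.055401
r = 5.54%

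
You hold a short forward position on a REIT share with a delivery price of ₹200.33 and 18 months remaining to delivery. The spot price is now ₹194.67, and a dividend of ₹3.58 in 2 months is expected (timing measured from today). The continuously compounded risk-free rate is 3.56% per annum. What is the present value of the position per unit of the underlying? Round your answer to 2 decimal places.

-₹1.20

PV(remaining dividends) I = 3.58·e^(−0.0356·2/12) = 3.5588
Current forward F = (S − I)·e^(rT) = (194.67 − 3.5588)·e^(0.0356·18/12) = 191.1112 × 1.054852 = 201.5940
Value (long) = (F − K)·e^(−rT) = (201.5940 − 200.33) × 0.948001 = 1.1983
Short position value = −(long value) = -₹1.20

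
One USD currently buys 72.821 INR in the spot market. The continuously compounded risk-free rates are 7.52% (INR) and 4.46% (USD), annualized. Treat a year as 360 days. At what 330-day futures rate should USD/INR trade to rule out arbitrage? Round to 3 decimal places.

74.893

F = S·e^((r_INR − r_USD)T) = 72.821 · e^((0.0752 − 0.0446) × 330/360)
= 72.821 · e^0.028050 = 72.821 × 1.028447
F = 74.893 INR per USD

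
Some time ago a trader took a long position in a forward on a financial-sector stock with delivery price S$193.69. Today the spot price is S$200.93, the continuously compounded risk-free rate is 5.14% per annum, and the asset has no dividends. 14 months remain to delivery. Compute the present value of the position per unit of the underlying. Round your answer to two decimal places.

S$18.51

Current fair forward for the remaining 14 months: F = S·e^(r·T), r = 0.0514
F = 200.93 · e^(0.0514 × 14/12) = 200.93 × 1.061801 = 213.3477
Value of long forward = (F − K)·e^(−rT) = (213.3477 − 193.69) · e^(−0.0514·14/12)
= 19.6577 × 0.941796 = 18.51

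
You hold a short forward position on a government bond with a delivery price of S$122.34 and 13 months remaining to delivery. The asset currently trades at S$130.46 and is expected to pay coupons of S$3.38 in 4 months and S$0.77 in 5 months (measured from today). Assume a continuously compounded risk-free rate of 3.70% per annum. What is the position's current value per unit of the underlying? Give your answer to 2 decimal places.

PV(remaining coupons) I = 3.38·e^(−0.0370·4/12) + 0.77·e^(−0.0370·5/12) = 4.0968
Current forward F = (S − I)·e^(rT) = (130.46 − 4.0968)·e^(0.0370·13/12) = 126.3632 × 1.040898 = 131.5312
Value (long) = (F − K)·e^(−rT) = (131.5312 − 122.34) × 0.960709 = 8.8301
Short position value = −(long value) = -S$8.83

-S$8.83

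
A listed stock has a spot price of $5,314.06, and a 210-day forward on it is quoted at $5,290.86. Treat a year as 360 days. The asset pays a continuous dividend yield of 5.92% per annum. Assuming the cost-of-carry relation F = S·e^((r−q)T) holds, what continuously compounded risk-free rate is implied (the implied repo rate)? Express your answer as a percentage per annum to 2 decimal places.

From F = S·e^((r−q)T): (r − q) = ln(F/S)/T
ln(5290.86/5314.06) = ln(0.995634) = -0.004376
(r − q) = -0.004376 / (210/360) = -0.007502
r = ln(F/S)/T + q = -0.007502 + 0.0592 = 0.051698
r = 5.17%

5.17%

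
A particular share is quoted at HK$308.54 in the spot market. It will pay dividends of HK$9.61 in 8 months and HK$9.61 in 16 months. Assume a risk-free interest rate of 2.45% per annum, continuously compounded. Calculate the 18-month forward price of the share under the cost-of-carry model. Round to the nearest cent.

PV(dividends) I = 9.61·e^(−0.0245·8/12) + 9.61·e^(−0.0245·16/12)
I = 9.4543 + 9.3011 = 18.7554
F = (S − I)·e^(rT) = (308.54 − 18.7554) · e^(0.0245·18/12)
= 289.7846 · e^0.036750 = 289.7846 × 1.037434 = HK$300.63

HK$300.63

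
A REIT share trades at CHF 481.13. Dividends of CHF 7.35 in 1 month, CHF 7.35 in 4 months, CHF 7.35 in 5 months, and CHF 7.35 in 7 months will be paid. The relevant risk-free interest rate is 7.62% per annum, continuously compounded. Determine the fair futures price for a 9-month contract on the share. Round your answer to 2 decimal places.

PV(dividends) I = 7.35·e^(−0.0762·1/12) + 7.35·e^(−0.0762·4/12) + 7.35·e^(−0.0762·5/12) + 7.35·e^(−0.0762·7/12)
I = 7.3035 + 7.1657 + 7.1203 + 7.0304 = 28.6199
F = (S − I)·e^(rT) = (481.13 − 28.6199) · e^(0.0762·9/12)
= 452.5101 · e^0.057150 = 452.5101 × 1.058815 = CHF 479.12

CHF 479.12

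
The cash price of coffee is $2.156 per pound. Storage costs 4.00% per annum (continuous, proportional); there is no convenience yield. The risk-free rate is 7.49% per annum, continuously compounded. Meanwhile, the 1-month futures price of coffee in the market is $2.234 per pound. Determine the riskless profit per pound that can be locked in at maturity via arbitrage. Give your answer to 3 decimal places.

Fair futures: F* = S·e^(carry·T), with carry = (r + u) = 0.0749 + 0.0400 = 0.1149
F* = 2.156 · e^(0.1149 × 1/12) = 2.156 · e^0.009575 = 2.156 × 1.009621 = $2.1767
Market $2.234 > fair $2.1767: forward overpriced → cash-and-carry (buy spot, short the forward).
At maturity, profit = |F_mkt − F*| = |2.234 − 2.1767| = $0.057 per pound

$0.057 per pound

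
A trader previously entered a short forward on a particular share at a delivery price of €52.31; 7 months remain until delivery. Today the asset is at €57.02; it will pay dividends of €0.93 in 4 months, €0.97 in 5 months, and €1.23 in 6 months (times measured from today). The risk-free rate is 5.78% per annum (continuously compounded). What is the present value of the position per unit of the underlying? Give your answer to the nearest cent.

-€3.39

PV(remaining dividends) I = 0.93·e^(−0.0578·4/12) + 0.97·e^(−0.0578·5/12) + 1.23·e^(−0.0578·6/12) = 3.0541
Current forward F = (S − I)·e^(rT) = (57.02 − 3.0541)·e^(0.0578·7/12) = 53.9659 × 1.034292 = 55.8165
Value (long) = (F − K)·e^(−rT) = (55.8165 − 52.31) × 0.966845 = 3.3902
Short position value = −(long value) = -€3.39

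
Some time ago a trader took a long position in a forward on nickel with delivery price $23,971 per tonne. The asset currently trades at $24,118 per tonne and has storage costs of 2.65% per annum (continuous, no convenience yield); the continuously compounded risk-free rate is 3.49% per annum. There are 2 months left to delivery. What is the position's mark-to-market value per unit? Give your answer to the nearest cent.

Current fair forward for the remaining 2 months: F = S·e^((r + u)·T), (r + u) = 0.0349 + 0.0265 = 0.0614
F = 24118 · e^(0.0614 × 2/12) = 24118 × 1.01028587 = 24366.0746
Value of long forward = (F − K)·e^(−rT) = (24366.0746 − 23971) · e^(−0.0349·2/12)
= 395.0746 × 0.99420022 = 392.78

$392.78 per tonne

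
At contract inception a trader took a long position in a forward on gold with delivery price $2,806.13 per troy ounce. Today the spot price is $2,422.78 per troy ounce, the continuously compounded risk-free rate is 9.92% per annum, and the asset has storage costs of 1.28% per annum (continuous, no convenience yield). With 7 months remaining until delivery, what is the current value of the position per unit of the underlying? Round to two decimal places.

Current fair forward for the remaining 7 months: F = S·e^((r + u)·T), (r + u) = 0.0992 + 0.0128 = 0.1120
F = 2422.78 · e^(0.1120 × 7/12) = 2422.78 × 1.06751480 = 2586.3535
Value of long forward = (F − K)·e^(−rT) = (2586.3535 − 2806.13) · e^(−0.0992·7/12)
= -219.7765 × 0.94377578 = -207.42

-$207.42 per troy ounce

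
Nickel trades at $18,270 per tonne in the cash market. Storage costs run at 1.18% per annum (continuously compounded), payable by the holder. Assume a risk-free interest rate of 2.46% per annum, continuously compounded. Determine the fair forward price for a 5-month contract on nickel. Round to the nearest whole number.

$18,549 per tonne

Net carry = r + u − y = 0.0246 + 0.0118 − 0.0000 = 0.0364
F = S·e^((r+u−y)T) = 18270 · e^(0.0364 × 5/12) = 18270 · e^0.015167
= 18270 × 1.015283 = $18,549 per tonne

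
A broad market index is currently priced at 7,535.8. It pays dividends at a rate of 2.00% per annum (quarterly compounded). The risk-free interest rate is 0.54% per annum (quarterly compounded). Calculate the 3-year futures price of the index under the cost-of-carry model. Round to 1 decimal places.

7,213.9

F = S · (1+r/4)^(4T) / (1+q/4)^(4T)
= 7535.8 × 1.016321 / 1.061678 = 7535.8 × 0.957278
F = 7,213.9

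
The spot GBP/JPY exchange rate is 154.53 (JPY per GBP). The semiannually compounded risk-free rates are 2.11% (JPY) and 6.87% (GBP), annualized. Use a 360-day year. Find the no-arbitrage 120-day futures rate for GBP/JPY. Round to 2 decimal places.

By covered interest parity, F = S · (1+r_JPY/2)^(2T) / (1+r_GBP/2)^(2T)
= 154.53 × 1.007021 / 1.022771 = 154.53 × 0.984601
F = 152.15 JPY per GBP

152.15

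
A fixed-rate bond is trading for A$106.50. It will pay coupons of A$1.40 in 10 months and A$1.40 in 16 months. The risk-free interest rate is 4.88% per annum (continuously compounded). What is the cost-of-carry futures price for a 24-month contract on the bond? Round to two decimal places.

A$114.49

PV(coupons) I = 1.40·e^(−0.0488·10/12) + 1.40·e^(−0.0488·16/12)
I = 1.3442 + 1.3118 = 2.6560
F = (S − I)·e^(rT) = (106.50 − 2.6560) · e^(0.0488·24/12)
= 103.8440 · e^0.097600 = 103.8440 × 1.102522 = A$114.49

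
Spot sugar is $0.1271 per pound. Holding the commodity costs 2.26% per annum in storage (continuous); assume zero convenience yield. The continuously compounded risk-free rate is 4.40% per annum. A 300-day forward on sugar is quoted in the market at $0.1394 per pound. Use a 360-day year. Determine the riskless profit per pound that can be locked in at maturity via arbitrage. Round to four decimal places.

Fair forward: F* = S·e^(carry·T), with carry = (r + u) = 0.0440 + 0.0226 = 0.0666
F* = 0.1271 · e^(0.0666 × 300/360) = 0.1271 · e^0.055500 = 0.1271 × 1.057069 = $0.1344
Market $0.1394 > fair $0.1344: forward overpriced → cash-and-carry (buy spot, short the forward).
At maturity, profit = |F_mkt − F*| = |0.1394 − 0.1344| = $0.0050 per pound

$0.0050 per pound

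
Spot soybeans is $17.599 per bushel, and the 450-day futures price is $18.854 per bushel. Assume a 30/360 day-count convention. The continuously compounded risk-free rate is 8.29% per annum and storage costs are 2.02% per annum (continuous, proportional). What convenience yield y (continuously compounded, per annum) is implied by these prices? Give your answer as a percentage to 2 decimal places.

F = S·e^((r+u−y)T) ⇒ (r+u−y) = ln(F/S)/T
ln(18.854/17.599) = 0.068883; /T ⇒ 0.055106
y = r + u − ln(F/S)/T = 0.0829 + 0.0202 − 0.055106 = 0.047994
y = 4.80%

4.80%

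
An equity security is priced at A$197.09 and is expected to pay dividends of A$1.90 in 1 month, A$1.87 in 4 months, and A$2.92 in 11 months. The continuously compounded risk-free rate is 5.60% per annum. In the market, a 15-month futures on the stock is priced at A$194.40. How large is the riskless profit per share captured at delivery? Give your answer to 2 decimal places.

A$10.01 per share

PV(dividends) I = 1.90·e^(−0.0560·1/12) + 1.87·e^(−0.0560·4/12) + 2.92·e^(−0.0560·11/12) = 6.5005
Fair futures F* = (S − I)·e^(rT) = (197.09 − 6.5005)·e^0.070000 = 190.5895 × 1.072508 = 204.4088
Market A$194.40 < fair 204.4088: forward underpriced → reverse cash-and-carry (short the stock, invest proceeds at r, pay the dividends, go long the forward).
Profit at T = |F_mkt − F*| = |194.40 − 204.4088| = A$10.01 per share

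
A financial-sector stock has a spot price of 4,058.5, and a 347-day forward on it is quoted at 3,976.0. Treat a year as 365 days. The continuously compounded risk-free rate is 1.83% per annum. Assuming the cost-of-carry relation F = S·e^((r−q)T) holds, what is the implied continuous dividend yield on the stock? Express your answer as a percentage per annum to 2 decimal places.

3.99%

From F = S·e^((r−q)T): (r − q) = ln(F/S)/T
ln(3976.0/4058.5) = ln(0.979672) = -0.020537
(r − q) = -0.020537 / (347/365) = -0.021602
q = r − ln(F/S)/T = 0.0183 + 0.021602 = 0.039902
q = 3.99%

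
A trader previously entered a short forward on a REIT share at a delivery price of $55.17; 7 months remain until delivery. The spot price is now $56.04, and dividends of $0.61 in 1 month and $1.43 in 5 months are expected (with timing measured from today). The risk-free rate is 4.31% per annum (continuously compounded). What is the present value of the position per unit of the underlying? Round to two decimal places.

-$0.23

PV(remaining dividends) I = 0.61·e^(−0.0431·1/12) + 1.43·e^(−0.0431·5/12) = 2.0124
Current forward F = (S − I)·e^(rT) = (56.04 − 2.0124)·e^(0.0431·7/12) = 54.0276 × 1.025460 = 55.4031
Value (long) = (F − K)·e^(−rT) = (55.4031 − 55.17) × 0.975172 = 0.2273
Short position value = −(long value) = -$0.23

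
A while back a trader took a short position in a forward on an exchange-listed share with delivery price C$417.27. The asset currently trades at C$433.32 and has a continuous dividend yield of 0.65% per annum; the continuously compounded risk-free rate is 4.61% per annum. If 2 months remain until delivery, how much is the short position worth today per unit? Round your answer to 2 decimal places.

Current fair forward for the remaining 2 months: F = S·e^((r − q)·T), (r − q) = 0.0461 − 0.0065 = 0.0396
F = 433.32 · e^(0.0396 × 2/12) = 433.32 × 1.006622 = 436.1894
Value of long forward = (F − K)·e^(−rT) = (436.1894 − 417.27) · e^(−0.0461·2/12)
= 18.9194 × 0.992346 = 18.77
Short position value = −(long value) = -C$18.77

-C$18.77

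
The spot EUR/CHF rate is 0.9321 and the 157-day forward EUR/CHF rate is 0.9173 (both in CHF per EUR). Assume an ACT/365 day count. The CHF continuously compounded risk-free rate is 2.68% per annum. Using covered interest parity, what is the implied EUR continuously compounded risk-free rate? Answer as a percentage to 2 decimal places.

6.40%

F = S·e^((r_CHF − r_EUR)T) ⇒ r_EUR = r_CHF − ln(F/S)/T
ln(0.9173/0.9321) = -0.016006; /(157/365) = -0.037211
r_EUR = 0.0268 + 0.037211 = 0.064011
r_EUR = 6.40%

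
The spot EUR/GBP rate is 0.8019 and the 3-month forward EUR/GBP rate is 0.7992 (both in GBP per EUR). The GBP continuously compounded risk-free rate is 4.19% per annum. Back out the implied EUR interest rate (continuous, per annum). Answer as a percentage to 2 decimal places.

5.54%

F = S·e^((r_GBP − r_EUR)T) ⇒ r_EUR = r_GBP − ln(F/S)/T
ln(0.7992/0.8019) = -0.003373; /(3/12) = -0.013492
r_EUR = 0.0419 + 0.013492 = 0.055392
r_EUR = 5.54%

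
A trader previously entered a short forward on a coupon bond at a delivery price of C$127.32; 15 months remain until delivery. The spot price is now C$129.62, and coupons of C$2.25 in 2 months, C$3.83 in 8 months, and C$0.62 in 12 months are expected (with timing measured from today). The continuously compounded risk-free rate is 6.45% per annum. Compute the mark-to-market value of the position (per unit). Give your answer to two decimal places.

PV(remaining coupons) I = 2.25·e^(−0.0645·2/12) + 3.83·e^(−0.0645·8/12) + 0.62·e^(−0.0645·12/12) = 6.4760
Current forward F = (S − I)·e^(rT) = (129.62 − 6.4760)·e^(0.0645·15/12) = 123.1440 × 1.083964 = 133.4837
Value (long) = (F − K)·e^(−rT) = (133.4837 − 127.32) × 0.922540 = 5.6863
Short position value = −(long value) = -C$5.69

-C$5.69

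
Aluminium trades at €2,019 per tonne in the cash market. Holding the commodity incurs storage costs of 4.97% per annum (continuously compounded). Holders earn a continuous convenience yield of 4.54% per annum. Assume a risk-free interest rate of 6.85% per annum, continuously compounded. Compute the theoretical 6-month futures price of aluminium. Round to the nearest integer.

Net carry = r + u − y = 0.0685 + 0.0497 − 0.0454 = 0.0728
F = S·e^((r+u−y)T) = 2019 · e^(0.0728 × 6/12) = 2019 · e^0.036400
= 2019 × 1.037071 = €2,094 per tonne

€2,094 per tonne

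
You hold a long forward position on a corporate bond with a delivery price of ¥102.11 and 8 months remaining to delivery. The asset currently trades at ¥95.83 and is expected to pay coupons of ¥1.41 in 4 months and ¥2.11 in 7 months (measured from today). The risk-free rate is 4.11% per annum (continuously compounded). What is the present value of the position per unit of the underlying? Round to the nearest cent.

PV(remaining coupons) I = 1.41·e^(−0.0411·4/12) + 2.11·e^(−0.0411·7/12) = 3.4508
Current forward F = (S − I)·e^(rT) = (95.83 − 3.4508)·e^(0.0411·8/12) = 92.3792 × 1.027779 = 94.9454
Value (long) = (F − K)·e^(−rT) = (94.9454 − 102.11) × 0.972972 = -6.9710
Value = -¥6.97

-¥6.97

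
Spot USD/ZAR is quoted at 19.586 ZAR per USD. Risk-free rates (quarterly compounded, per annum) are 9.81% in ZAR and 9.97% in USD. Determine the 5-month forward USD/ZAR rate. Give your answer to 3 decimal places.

19.573

By covered interest parity, F = S · (1+r_ZAR/4)^(4T) / (1+r_USD/4)^(4T)
= 19.586 × 1.041208 / 1.041886 = 19.586 × 0.999349
F = 19.573 ZAR per USD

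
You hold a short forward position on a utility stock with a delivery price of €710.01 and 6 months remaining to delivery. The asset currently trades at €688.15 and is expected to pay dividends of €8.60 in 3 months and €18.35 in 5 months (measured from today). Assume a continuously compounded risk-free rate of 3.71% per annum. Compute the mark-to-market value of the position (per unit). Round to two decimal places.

PV(remaining dividends) I = 8.60·e^(−0.0371·3/12) + 18.35·e^(−0.0371·5/12) = 26.5891
Current forward F = (S − I)·e^(rT) = (688.15 − 26.5891)·e^(0.0371·6/12) = 661.5609 × 1.018723 = 673.9473
Value (long) = (F − K)·e^(−rT) = (673.9473 − 710.01) × 0.981621 = -35.3999
Short position value = −(long value) = €35.40

€35.40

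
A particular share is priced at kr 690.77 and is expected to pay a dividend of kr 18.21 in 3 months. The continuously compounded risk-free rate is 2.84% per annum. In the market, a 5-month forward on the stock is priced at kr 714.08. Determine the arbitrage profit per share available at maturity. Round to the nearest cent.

kr 33.38 per share

PV(dividends) I = 18.21·e^(−0.0284·3/12) = 18.0812
Fair forward F* = (S − I)·e^(rT) = (690.77 − 18.0812)·e^0.011833 = 672.6888 × 1.011903 = 680.6958
Market kr 714.08 > fair 680.6958: forward overpriced → cash-and-carry (borrow at r, buy the stock and collect the dividends, short the forward).
Profit at T = |F_mkt − F*| = |714.08 − 680.6958| = kr 33.38 per share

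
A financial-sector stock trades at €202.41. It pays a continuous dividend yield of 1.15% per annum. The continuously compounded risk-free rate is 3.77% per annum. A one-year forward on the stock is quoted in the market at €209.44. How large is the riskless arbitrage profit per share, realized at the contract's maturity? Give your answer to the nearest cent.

Fair forward: F* = S·e^(carry·T), with carry = (r − q) = 0.0377 − 0.0115 = 0.0262
F* = 202.41 · e^(0.0262 × 12/12) = 202.41 · e^0.026200 = 202.41 × 1.026546 = €207.7832
Market €209.44 > fair €207.7832: forward overpriced → cash-and-carry (buy spot, short the forward).
At maturity, profit = |F_mkt − F*| = |209.44 − 207.7832| = €1.66 per share

€1.66 per share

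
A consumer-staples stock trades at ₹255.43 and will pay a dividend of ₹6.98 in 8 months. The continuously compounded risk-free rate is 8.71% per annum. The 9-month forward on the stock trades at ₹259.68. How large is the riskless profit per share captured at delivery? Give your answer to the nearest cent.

₹5.96 per share

PV(dividends) I = 6.98·e^(−0.0871·8/12) = 6.5862
Fair forward F* = (S − I)·e^(rT) = (255.43 − 6.5862)·e^0.065325 = 248.8438 × 1.067506 = 265.6422
Market ₹259.68 < fair 265.6422: forward underpriced → reverse cash-and-carry (short the stock, invest proceeds at r, pay the dividends, go long the forward).
Profit at T = |F_mkt − F*| = |259.68 − 265.6422| = ₹5.96 per share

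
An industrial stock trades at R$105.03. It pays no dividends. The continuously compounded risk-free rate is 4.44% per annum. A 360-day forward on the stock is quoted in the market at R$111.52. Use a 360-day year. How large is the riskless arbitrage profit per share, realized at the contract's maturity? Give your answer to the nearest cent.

R$1.72 per share

Fair forward: F* = S·e^(carry·T), with carry = r = 0.0444
F* = 105.03 · e^(0.0444 × 360/360) = 105.03 · e^0.044400 = 105.03 × 1.045400 = R$109.7984
Market R$111.52 > fair R$109.7984: forward overpriced → cash-and-carry (buy spot, short the forward).
At maturity, profit = |F_mkt − F*| = |111.52 − 109.7984| = R$1.72 per share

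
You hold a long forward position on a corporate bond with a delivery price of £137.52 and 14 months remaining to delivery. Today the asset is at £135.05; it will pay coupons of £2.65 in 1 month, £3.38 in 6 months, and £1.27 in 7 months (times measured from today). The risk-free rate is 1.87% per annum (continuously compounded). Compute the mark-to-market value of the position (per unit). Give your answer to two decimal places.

PV(remaining coupons) I = 2.65·e^(−0.0187·1/12) + 3.38·e^(−0.0187·6/12) + 1.27·e^(−0.0187·7/12) = 7.2506
Current forward F = (S − I)·e^(rT) = (135.05 − 7.2506)·e^(0.0187·14/12) = 127.7994 × 1.022056 = 130.6181
Value (long) = (F − K)·e^(−rT) = (130.6181 − 137.52) × 0.978420 = -6.7530
Value = -£6.75

-£6.75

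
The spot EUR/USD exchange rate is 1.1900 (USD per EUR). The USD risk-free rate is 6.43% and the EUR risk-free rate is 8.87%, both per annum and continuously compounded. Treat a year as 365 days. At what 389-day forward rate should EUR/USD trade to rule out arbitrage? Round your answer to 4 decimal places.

F = S·e^((r_USD − r_EUR)T) = 1.1900 · e^((0.0643 − 0.0887) × 389/365)
= 1.1900 · e^-0.026004 = 1.1900 × 0.974331
F = 1.1595 USD per EUR

1.1595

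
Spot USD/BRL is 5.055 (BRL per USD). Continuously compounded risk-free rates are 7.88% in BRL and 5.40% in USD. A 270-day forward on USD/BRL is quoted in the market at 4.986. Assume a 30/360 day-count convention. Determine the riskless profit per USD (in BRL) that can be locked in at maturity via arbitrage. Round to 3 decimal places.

Fair forward: F* = S·e^(carry·T), with carry = (r_BRL − r_USD) = 0.0788 − 0.0540 = 0.0248
F* = 5.055 · e^(0.0248 × 270/360) = 5.055 · e^0.018600 = 5.055 × 1.018774 = 5.1499
Market 4.986 < fair 5.1499: forward underpriced → reverse cash-and-carry (short spot, go long the forward).
At maturity, profit = |F_mkt − F*| = |4.986 − 5.1499| = 0.164 per USD (in BRL)

0.164 per USD (in BRL)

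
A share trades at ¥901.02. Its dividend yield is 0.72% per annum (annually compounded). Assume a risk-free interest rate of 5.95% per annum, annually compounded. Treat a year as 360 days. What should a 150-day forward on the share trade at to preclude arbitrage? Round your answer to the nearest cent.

¥920.23

F = S · (1+r)^T / (1+q)^T
= 901.02 × 1.024374 / 1.002994 = 901.02 × 1.021316
F = ¥920.23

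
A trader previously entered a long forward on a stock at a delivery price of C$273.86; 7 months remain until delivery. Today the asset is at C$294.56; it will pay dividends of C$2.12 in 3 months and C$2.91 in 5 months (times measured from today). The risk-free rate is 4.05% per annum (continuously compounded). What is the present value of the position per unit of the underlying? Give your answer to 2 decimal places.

C$22.13

PV(remaining dividends) I = 2.12·e^(−0.0405·3/12) + 2.91·e^(−0.0405·5/12) = 4.9599
Current forward F = (S − I)·e^(rT) = (294.56 − 4.9599)·e^(0.0405·7/12) = 289.6001 × 1.023906 = 296.5233
Value (long) = (F − K)·e^(−rT) = (296.5233 − 273.86) × 0.976652 = 22.1342
Value = C$22.13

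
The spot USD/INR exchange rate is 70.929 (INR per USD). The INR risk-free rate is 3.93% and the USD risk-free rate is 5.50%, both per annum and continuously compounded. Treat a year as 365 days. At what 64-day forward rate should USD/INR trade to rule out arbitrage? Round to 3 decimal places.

F = S·e^((r_INR − r_USD)T) = 70.929 · e^((0.0393 − 0.0550) × 64/365)
= 70.929 · e^-0.002753 = 70.929 × 0.997251
F = 70.734 INR per USD

70.734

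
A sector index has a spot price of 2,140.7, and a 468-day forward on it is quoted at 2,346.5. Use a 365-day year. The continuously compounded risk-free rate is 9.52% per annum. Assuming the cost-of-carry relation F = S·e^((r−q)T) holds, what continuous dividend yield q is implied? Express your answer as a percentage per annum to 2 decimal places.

From F = S·e^((r−q)T): (r − q) = ln(F/S)/T
ln(2346.5/2140.7) = ln(1.096137) = 0.091792
(r − q) = 0.091792 / (468/365) = 0.071590
q = r − ln(F/S)/T = 0.0952 − 0.071590 = 0.023610
q = 2.36%

2.36%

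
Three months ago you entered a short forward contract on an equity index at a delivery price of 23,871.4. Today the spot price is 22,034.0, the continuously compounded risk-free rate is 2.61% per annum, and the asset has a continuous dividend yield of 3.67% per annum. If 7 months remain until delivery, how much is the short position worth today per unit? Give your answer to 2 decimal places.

Current fair forward for the remaining 7 months: F = S·e^((r − q)·T), (r − q) = 0.0261 − 0.0367 = -0.0106
F = 22034.0 · e^(-0.0106 × 7/12) = 22034.0 × 0.99383574 = 21898.1767
Value of long forward = (F − K)·e^(−rT) = (21898.1767 − 23871.4) · e^(−0.0261·7/12)
= -1973.2233 × 0.98489031 = -1943.41
Short position value = −(long value) = 1943.41

1943.41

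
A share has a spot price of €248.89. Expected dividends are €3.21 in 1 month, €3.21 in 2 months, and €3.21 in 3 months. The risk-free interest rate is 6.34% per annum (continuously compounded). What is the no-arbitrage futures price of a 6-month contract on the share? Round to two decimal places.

€247.07

PV(dividends) I = 3.21·e^(−0.0634·1/12) + 3.21·e^(−0.0634·2/12) + 3.21·e^(−0.0634·3/12)
I = 3.1931 + 3.1763 + 3.1595 = 9.5289
F = (S − I)·e^(rT) = (248.89 − 9.5289) · e^(0.0634·6/12)
= 239.3611 · e^0.031700 = 239.3611 × 1.032208 = €247.07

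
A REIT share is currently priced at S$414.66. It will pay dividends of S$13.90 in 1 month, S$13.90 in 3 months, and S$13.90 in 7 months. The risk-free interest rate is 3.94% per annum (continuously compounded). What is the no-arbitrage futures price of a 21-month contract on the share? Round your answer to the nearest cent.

PV(dividends) I = 13.90·e^(−0.0394·1/12) + 13.90·e^(−0.0394·3/12) + 13.90·e^(−0.0394·7/12)
I = 13.8544 + 13.7638 + 13.5842 = 41.2024
F = (S − I)·e^(rT) = (414.66 − 41.2024) · e^(0.0394·21/12)
= 373.4576 · e^0.068950 = 373.4576 × 1.071383 = S$400.12

S$400.12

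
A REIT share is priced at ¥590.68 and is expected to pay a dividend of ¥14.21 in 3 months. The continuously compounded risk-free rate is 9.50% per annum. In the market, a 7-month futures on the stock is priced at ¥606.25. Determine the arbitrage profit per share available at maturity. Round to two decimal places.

PV(dividends) I = 14.21·e^(−0.0950·3/12) = 13.8765
Fair futures F* = (S − I)·e^(rT) = (590.68 − 13.8765)·e^0.055417 = 576.8035 × 1.056981 = 609.6703
Market ¥606.25 < fair 609.6703: forward underpriced → reverse cash-and-carry (short the stock, invest proceeds at r, pay the dividends, go long the forward).
Profit at T = |F_mkt − F*| = |606.25 − 609.6703| = ¥3.42 per share

¥3.42 per share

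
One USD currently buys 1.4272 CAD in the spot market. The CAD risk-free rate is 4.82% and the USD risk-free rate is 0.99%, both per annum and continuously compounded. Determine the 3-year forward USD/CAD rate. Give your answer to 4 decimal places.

F = S·e^((r_CAD − r_USD)T) = 1.4272 · e^((0.0482 − 0.0099) × 3)
= 1.4272 · e^0.114900 = 1.4272 × 1.121761
F = 1.6010 CAD per USD

1.6010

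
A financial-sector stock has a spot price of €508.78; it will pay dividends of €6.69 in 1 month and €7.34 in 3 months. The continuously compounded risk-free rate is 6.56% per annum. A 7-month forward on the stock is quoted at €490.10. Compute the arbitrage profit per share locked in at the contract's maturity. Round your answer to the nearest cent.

€24.11 per share

PV(dividends) I = 6.69·e^(−0.0656·1/12) + 7.34·e^(−0.0656·3/12) = 13.8741
Fair forward F* = (S − I)·e^(rT) = (508.78 − 13.8741)·e^0.038267 = 494.9059 × 1.039009 = 514.2117
Market €490.10 < fair 514.2117: forward underpriced → reverse cash-and-carry (short the stock, invest proceeds at r, pay the dividends, go long the forward).
Profit at T = |F_mkt − F*| = |490.10 − 514.2117| = €24.11 per share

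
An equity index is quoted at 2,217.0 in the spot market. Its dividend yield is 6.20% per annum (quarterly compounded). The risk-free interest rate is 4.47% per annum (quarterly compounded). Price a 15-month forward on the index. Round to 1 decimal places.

F = S · (1+r/4)^(4T) / (1+q/4)^(4T)
= 2217.0 × 1.057138 / 1.079940 = 2217.0 × 0.978886
F = 2,170.2

2,170.2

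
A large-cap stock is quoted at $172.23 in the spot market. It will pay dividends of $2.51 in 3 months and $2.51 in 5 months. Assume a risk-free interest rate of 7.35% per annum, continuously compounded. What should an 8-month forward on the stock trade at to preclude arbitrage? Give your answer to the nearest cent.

$175.73

PV(dividends) I = 2.51·e^(−0.0735·3/12) + 2.51·e^(−0.0735·5/12)
I = 2.4643 + 2.4343 = 4.8986
F = (S − I)·e^(rT) = (172.23 − 4.8986) · e^(0.0735·8/12)
= 167.3314 · e^0.049000 = 167.3314 × 1.050220 = $175.73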